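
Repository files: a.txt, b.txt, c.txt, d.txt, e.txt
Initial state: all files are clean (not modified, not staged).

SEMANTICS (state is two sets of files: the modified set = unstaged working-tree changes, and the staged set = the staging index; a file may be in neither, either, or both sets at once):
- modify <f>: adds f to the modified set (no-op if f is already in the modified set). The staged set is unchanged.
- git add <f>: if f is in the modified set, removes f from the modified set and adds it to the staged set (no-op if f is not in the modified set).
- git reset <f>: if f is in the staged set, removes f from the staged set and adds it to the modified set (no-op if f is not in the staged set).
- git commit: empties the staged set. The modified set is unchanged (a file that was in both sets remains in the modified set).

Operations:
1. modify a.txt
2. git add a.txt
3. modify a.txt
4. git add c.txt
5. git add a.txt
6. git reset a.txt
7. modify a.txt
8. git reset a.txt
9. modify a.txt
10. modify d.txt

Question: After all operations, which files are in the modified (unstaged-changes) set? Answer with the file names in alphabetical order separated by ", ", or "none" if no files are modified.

After op 1 (modify a.txt): modified={a.txt} staged={none}
After op 2 (git add a.txt): modified={none} staged={a.txt}
After op 3 (modify a.txt): modified={a.txt} staged={a.txt}
After op 4 (git add c.txt): modified={a.txt} staged={a.txt}
After op 5 (git add a.txt): modified={none} staged={a.txt}
After op 6 (git reset a.txt): modified={a.txt} staged={none}
After op 7 (modify a.txt): modified={a.txt} staged={none}
After op 8 (git reset a.txt): modified={a.txt} staged={none}
After op 9 (modify a.txt): modified={a.txt} staged={none}
After op 10 (modify d.txt): modified={a.txt, d.txt} staged={none}

Answer: a.txt, d.txt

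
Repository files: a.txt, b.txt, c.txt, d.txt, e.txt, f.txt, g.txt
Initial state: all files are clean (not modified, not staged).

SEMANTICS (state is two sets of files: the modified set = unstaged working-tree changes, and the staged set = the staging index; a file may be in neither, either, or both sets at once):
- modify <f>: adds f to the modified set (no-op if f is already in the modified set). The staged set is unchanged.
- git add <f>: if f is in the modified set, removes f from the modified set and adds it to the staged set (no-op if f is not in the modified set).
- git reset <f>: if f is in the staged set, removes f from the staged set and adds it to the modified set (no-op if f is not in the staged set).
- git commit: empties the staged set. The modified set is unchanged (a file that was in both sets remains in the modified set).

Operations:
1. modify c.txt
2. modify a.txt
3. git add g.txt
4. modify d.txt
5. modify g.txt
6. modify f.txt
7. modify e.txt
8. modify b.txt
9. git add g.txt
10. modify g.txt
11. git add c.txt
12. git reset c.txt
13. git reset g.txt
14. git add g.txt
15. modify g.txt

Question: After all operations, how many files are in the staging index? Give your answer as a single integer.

After op 1 (modify c.txt): modified={c.txt} staged={none}
After op 2 (modify a.txt): modified={a.txt, c.txt} staged={none}
After op 3 (git add g.txt): modified={a.txt, c.txt} staged={none}
After op 4 (modify d.txt): modified={a.txt, c.txt, d.txt} staged={none}
After op 5 (modify g.txt): modified={a.txt, c.txt, d.txt, g.txt} staged={none}
After op 6 (modify f.txt): modified={a.txt, c.txt, d.txt, f.txt, g.txt} staged={none}
After op 7 (modify e.txt): modified={a.txt, c.txt, d.txt, e.txt, f.txt, g.txt} staged={none}
After op 8 (modify b.txt): modified={a.txt, b.txt, c.txt, d.txt, e.txt, f.txt, g.txt} staged={none}
After op 9 (git add g.txt): modified={a.txt, b.txt, c.txt, d.txt, e.txt, f.txt} staged={g.txt}
After op 10 (modify g.txt): modified={a.txt, b.txt, c.txt, d.txt, e.txt, f.txt, g.txt} staged={g.txt}
After op 11 (git add c.txt): modified={a.txt, b.txt, d.txt, e.txt, f.txt, g.txt} staged={c.txt, g.txt}
After op 12 (git reset c.txt): modified={a.txt, b.txt, c.txt, d.txt, e.txt, f.txt, g.txt} staged={g.txt}
After op 13 (git reset g.txt): modified={a.txt, b.txt, c.txt, d.txt, e.txt, f.txt, g.txt} staged={none}
After op 14 (git add g.txt): modified={a.txt, b.txt, c.txt, d.txt, e.txt, f.txt} staged={g.txt}
After op 15 (modify g.txt): modified={a.txt, b.txt, c.txt, d.txt, e.txt, f.txt, g.txt} staged={g.txt}
Final staged set: {g.txt} -> count=1

Answer: 1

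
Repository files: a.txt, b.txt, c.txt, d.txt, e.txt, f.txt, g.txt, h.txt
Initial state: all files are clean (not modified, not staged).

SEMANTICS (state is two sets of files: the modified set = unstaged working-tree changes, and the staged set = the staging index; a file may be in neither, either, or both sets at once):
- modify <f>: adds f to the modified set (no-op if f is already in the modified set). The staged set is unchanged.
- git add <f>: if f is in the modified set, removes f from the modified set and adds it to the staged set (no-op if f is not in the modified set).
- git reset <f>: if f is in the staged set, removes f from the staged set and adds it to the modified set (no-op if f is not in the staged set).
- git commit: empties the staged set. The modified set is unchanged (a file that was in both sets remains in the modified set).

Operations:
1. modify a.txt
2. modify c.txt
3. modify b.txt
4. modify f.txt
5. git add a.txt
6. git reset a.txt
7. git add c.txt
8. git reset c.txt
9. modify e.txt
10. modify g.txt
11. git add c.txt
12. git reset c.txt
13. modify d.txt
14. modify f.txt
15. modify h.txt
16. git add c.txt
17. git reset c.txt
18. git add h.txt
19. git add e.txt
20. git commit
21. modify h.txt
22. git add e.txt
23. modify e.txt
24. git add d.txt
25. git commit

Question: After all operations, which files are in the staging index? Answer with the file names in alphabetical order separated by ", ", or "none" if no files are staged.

Answer: none

Derivation:
After op 1 (modify a.txt): modified={a.txt} staged={none}
After op 2 (modify c.txt): modified={a.txt, c.txt} staged={none}
After op 3 (modify b.txt): modified={a.txt, b.txt, c.txt} staged={none}
After op 4 (modify f.txt): modified={a.txt, b.txt, c.txt, f.txt} staged={none}
After op 5 (git add a.txt): modified={b.txt, c.txt, f.txt} staged={a.txt}
After op 6 (git reset a.txt): modified={a.txt, b.txt, c.txt, f.txt} staged={none}
After op 7 (git add c.txt): modified={a.txt, b.txt, f.txt} staged={c.txt}
After op 8 (git reset c.txt): modified={a.txt, b.txt, c.txt, f.txt} staged={none}
After op 9 (modify e.txt): modified={a.txt, b.txt, c.txt, e.txt, f.txt} staged={none}
After op 10 (modify g.txt): modified={a.txt, b.txt, c.txt, e.txt, f.txt, g.txt} staged={none}
After op 11 (git add c.txt): modified={a.txt, b.txt, e.txt, f.txt, g.txt} staged={c.txt}
After op 12 (git reset c.txt): modified={a.txt, b.txt, c.txt, e.txt, f.txt, g.txt} staged={none}
After op 13 (modify d.txt): modified={a.txt, b.txt, c.txt, d.txt, e.txt, f.txt, g.txt} staged={none}
After op 14 (modify f.txt): modified={a.txt, b.txt, c.txt, d.txt, e.txt, f.txt, g.txt} staged={none}
After op 15 (modify h.txt): modified={a.txt, b.txt, c.txt, d.txt, e.txt, f.txt, g.txt, h.txt} staged={none}
After op 16 (git add c.txt): modified={a.txt, b.txt, d.txt, e.txt, f.txt, g.txt, h.txt} staged={c.txt}
After op 17 (git reset c.txt): modified={a.txt, b.txt, c.txt, d.txt, e.txt, f.txt, g.txt, h.txt} staged={none}
After op 18 (git add h.txt): modified={a.txt, b.txt, c.txt, d.txt, e.txt, f.txt, g.txt} staged={h.txt}
After op 19 (git add e.txt): modified={a.txt, b.txt, c.txt, d.txt, f.txt, g.txt} staged={e.txt, h.txt}
After op 20 (git commit): modified={a.txt, b.txt, c.txt, d.txt, f.txt, g.txt} staged={none}
After op 21 (modify h.txt): modified={a.txt, b.txt, c.txt, d.txt, f.txt, g.txt, h.txt} staged={none}
After op 22 (git add e.txt): modified={a.txt, b.txt, c.txt, d.txt, f.txt, g.txt, h.txt} staged={none}
After op 23 (modify e.txt): modified={a.txt, b.txt, c.txt, d.txt, e.txt, f.txt, g.txt, h.txt} staged={none}
After op 24 (git add d.txt): modified={a.txt, b.txt, c.txt, e.txt, f.txt, g.txt, h.txt} staged={d.txt}
After op 25 (git commit): modified={a.txt, b.txt, c.txt, e.txt, f.txt, g.txt, h.txt} staged={none}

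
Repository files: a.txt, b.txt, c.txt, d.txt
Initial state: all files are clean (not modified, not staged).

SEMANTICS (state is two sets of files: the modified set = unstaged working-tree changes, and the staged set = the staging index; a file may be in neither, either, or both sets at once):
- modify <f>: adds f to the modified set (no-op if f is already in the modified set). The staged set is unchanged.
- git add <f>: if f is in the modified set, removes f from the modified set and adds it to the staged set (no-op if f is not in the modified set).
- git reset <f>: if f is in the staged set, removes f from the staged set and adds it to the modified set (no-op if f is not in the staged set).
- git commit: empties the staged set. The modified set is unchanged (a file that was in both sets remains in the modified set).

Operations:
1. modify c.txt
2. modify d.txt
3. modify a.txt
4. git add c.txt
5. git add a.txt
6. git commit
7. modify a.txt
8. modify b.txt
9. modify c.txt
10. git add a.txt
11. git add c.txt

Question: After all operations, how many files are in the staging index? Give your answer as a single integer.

Answer: 2

Derivation:
After op 1 (modify c.txt): modified={c.txt} staged={none}
After op 2 (modify d.txt): modified={c.txt, d.txt} staged={none}
After op 3 (modify a.txt): modified={a.txt, c.txt, d.txt} staged={none}
After op 4 (git add c.txt): modified={a.txt, d.txt} staged={c.txt}
After op 5 (git add a.txt): modified={d.txt} staged={a.txt, c.txt}
After op 6 (git commit): modified={d.txt} staged={none}
After op 7 (modify a.txt): modified={a.txt, d.txt} staged={none}
After op 8 (modify b.txt): modified={a.txt, b.txt, d.txt} staged={none}
After op 9 (modify c.txt): modified={a.txt, b.txt, c.txt, d.txt} staged={none}
After op 10 (git add a.txt): modified={b.txt, c.txt, d.txt} staged={a.txt}
After op 11 (git add c.txt): modified={b.txt, d.txt} staged={a.txt, c.txt}
Final staged set: {a.txt, c.txt} -> count=2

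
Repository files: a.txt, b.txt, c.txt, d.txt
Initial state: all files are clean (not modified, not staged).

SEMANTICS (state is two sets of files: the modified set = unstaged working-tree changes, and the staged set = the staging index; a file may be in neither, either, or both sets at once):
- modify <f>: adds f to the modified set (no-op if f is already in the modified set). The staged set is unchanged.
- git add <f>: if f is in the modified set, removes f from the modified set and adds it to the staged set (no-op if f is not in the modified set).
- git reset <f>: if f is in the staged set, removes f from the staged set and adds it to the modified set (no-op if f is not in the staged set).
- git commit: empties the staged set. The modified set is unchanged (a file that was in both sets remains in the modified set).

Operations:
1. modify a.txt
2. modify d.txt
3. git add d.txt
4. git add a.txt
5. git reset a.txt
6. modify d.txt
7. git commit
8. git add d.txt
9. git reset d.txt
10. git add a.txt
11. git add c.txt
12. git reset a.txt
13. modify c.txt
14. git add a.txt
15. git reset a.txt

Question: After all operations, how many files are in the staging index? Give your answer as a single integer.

After op 1 (modify a.txt): modified={a.txt} staged={none}
After op 2 (modify d.txt): modified={a.txt, d.txt} staged={none}
After op 3 (git add d.txt): modified={a.txt} staged={d.txt}
After op 4 (git add a.txt): modified={none} staged={a.txt, d.txt}
After op 5 (git reset a.txt): modified={a.txt} staged={d.txt}
After op 6 (modify d.txt): modified={a.txt, d.txt} staged={d.txt}
After op 7 (git commit): modified={a.txt, d.txt} staged={none}
After op 8 (git add d.txt): modified={a.txt} staged={d.txt}
After op 9 (git reset d.txt): modified={a.txt, d.txt} staged={none}
After op 10 (git add a.txt): modified={d.txt} staged={a.txt}
After op 11 (git add c.txt): modified={d.txt} staged={a.txt}
After op 12 (git reset a.txt): modified={a.txt, d.txt} staged={none}
After op 13 (modify c.txt): modified={a.txt, c.txt, d.txt} staged={none}
After op 14 (git add a.txt): modified={c.txt, d.txt} staged={a.txt}
After op 15 (git reset a.txt): modified={a.txt, c.txt, d.txt} staged={none}
Final staged set: {none} -> count=0

Answer: 0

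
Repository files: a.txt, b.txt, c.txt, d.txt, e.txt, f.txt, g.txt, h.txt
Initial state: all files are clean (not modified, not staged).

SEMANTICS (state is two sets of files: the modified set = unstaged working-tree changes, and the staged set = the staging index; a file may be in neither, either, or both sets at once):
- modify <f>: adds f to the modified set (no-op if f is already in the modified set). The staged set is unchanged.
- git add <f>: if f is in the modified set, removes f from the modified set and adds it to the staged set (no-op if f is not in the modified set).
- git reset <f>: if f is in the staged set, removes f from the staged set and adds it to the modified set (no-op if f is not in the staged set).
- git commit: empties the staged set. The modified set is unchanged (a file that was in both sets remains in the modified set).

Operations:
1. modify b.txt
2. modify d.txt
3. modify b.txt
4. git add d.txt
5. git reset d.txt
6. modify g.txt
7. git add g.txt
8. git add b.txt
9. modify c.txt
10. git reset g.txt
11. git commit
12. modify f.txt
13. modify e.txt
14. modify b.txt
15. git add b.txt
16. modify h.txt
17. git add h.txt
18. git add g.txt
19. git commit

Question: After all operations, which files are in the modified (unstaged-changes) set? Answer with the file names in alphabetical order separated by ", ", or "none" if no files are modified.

After op 1 (modify b.txt): modified={b.txt} staged={none}
After op 2 (modify d.txt): modified={b.txt, d.txt} staged={none}
After op 3 (modify b.txt): modified={b.txt, d.txt} staged={none}
After op 4 (git add d.txt): modified={b.txt} staged={d.txt}
After op 5 (git reset d.txt): modified={b.txt, d.txt} staged={none}
After op 6 (modify g.txt): modified={b.txt, d.txt, g.txt} staged={none}
After op 7 (git add g.txt): modified={b.txt, d.txt} staged={g.txt}
After op 8 (git add b.txt): modified={d.txt} staged={b.txt, g.txt}
After op 9 (modify c.txt): modified={c.txt, d.txt} staged={b.txt, g.txt}
After op 10 (git reset g.txt): modified={c.txt, d.txt, g.txt} staged={b.txt}
After op 11 (git commit): modified={c.txt, d.txt, g.txt} staged={none}
After op 12 (modify f.txt): modified={c.txt, d.txt, f.txt, g.txt} staged={none}
After op 13 (modify e.txt): modified={c.txt, d.txt, e.txt, f.txt, g.txt} staged={none}
After op 14 (modify b.txt): modified={b.txt, c.txt, d.txt, e.txt, f.txt, g.txt} staged={none}
After op 15 (git add b.txt): modified={c.txt, d.txt, e.txt, f.txt, g.txt} staged={b.txt}
After op 16 (modify h.txt): modified={c.txt, d.txt, e.txt, f.txt, g.txt, h.txt} staged={b.txt}
After op 17 (git add h.txt): modified={c.txt, d.txt, e.txt, f.txt, g.txt} staged={b.txt, h.txt}
After op 18 (git add g.txt): modified={c.txt, d.txt, e.txt, f.txt} staged={b.txt, g.txt, h.txt}
After op 19 (git commit): modified={c.txt, d.txt, e.txt, f.txt} staged={none}

Answer: c.txt, d.txt, e.txt, f.txt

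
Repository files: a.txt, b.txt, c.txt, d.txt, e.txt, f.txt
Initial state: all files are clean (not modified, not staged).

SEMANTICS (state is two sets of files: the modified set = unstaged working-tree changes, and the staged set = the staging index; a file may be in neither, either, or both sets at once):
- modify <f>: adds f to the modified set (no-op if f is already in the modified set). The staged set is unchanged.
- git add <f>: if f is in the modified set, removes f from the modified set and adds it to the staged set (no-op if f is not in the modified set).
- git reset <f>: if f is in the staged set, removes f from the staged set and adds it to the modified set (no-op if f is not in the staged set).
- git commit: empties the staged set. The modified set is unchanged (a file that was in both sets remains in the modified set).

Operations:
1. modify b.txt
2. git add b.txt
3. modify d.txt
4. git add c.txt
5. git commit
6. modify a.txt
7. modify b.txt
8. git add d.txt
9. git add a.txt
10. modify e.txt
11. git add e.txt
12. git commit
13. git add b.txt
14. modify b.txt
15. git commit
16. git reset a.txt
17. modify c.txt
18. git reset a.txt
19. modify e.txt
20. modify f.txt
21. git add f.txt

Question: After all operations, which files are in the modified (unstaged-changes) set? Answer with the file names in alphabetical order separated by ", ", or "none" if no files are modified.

After op 1 (modify b.txt): modified={b.txt} staged={none}
After op 2 (git add b.txt): modified={none} staged={b.txt}
After op 3 (modify d.txt): modified={d.txt} staged={b.txt}
After op 4 (git add c.txt): modified={d.txt} staged={b.txt}
After op 5 (git commit): modified={d.txt} staged={none}
After op 6 (modify a.txt): modified={a.txt, d.txt} staged={none}
After op 7 (modify b.txt): modified={a.txt, b.txt, d.txt} staged={none}
After op 8 (git add d.txt): modified={a.txt, b.txt} staged={d.txt}
After op 9 (git add a.txt): modified={b.txt} staged={a.txt, d.txt}
After op 10 (modify e.txt): modified={b.txt, e.txt} staged={a.txt, d.txt}
After op 11 (git add e.txt): modified={b.txt} staged={a.txt, d.txt, e.txt}
After op 12 (git commit): modified={b.txt} staged={none}
After op 13 (git add b.txt): modified={none} staged={b.txt}
After op 14 (modify b.txt): modified={b.txt} staged={b.txt}
After op 15 (git commit): modified={b.txt} staged={none}
After op 16 (git reset a.txt): modified={b.txt} staged={none}
After op 17 (modify c.txt): modified={b.txt, c.txt} staged={none}
After op 18 (git reset a.txt): modified={b.txt, c.txt} staged={none}
After op 19 (modify e.txt): modified={b.txt, c.txt, e.txt} staged={none}
After op 20 (modify f.txt): modified={b.txt, c.txt, e.txt, f.txt} staged={none}
After op 21 (git add f.txt): modified={b.txt, c.txt, e.txt} staged={f.txt}

Answer: b.txt, c.txt, e.txt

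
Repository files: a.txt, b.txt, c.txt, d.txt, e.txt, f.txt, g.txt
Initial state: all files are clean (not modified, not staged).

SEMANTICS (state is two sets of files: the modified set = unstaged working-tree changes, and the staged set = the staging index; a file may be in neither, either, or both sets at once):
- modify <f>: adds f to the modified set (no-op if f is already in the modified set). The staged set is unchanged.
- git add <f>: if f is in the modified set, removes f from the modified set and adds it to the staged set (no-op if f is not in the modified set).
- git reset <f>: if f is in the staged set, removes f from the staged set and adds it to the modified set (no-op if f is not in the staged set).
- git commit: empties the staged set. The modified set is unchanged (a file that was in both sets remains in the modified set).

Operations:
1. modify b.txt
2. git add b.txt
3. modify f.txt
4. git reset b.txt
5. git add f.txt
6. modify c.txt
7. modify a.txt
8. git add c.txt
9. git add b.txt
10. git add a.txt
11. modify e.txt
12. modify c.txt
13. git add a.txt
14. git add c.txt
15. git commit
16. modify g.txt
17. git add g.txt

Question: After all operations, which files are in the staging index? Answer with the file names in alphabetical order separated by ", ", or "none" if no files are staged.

After op 1 (modify b.txt): modified={b.txt} staged={none}
After op 2 (git add b.txt): modified={none} staged={b.txt}
After op 3 (modify f.txt): modified={f.txt} staged={b.txt}
After op 4 (git reset b.txt): modified={b.txt, f.txt} staged={none}
After op 5 (git add f.txt): modified={b.txt} staged={f.txt}
After op 6 (modify c.txt): modified={b.txt, c.txt} staged={f.txt}
After op 7 (modify a.txt): modified={a.txt, b.txt, c.txt} staged={f.txt}
After op 8 (git add c.txt): modified={a.txt, b.txt} staged={c.txt, f.txt}
After op 9 (git add b.txt): modified={a.txt} staged={b.txt, c.txt, f.txt}
After op 10 (git add a.txt): modified={none} staged={a.txt, b.txt, c.txt, f.txt}
After op 11 (modify e.txt): modified={e.txt} staged={a.txt, b.txt, c.txt, f.txt}
After op 12 (modify c.txt): modified={c.txt, e.txt} staged={a.txt, b.txt, c.txt, f.txt}
After op 13 (git add a.txt): modified={c.txt, e.txt} staged={a.txt, b.txt, c.txt, f.txt}
After op 14 (git add c.txt): modified={e.txt} staged={a.txt, b.txt, c.txt, f.txt}
After op 15 (git commit): modified={e.txt} staged={none}
After op 16 (modify g.txt): modified={e.txt, g.txt} staged={none}
After op 17 (git add g.txt): modified={e.txt} staged={g.txt}

Answer: g.txt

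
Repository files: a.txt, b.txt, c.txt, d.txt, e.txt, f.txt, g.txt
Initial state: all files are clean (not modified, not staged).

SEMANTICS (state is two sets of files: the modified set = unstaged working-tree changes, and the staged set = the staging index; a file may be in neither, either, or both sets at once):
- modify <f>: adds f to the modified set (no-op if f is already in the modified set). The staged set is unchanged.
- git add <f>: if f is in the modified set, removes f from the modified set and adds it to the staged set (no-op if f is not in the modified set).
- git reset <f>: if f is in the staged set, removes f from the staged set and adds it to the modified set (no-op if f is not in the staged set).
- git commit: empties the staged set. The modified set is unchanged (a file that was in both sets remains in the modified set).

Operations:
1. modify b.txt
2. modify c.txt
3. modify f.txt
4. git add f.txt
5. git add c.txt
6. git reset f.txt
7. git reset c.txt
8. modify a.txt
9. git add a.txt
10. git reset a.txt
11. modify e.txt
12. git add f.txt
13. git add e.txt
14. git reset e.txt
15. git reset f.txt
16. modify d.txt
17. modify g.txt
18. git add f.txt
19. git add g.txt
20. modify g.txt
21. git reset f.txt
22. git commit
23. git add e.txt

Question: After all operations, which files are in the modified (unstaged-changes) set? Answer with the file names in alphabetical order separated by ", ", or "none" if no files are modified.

After op 1 (modify b.txt): modified={b.txt} staged={none}
After op 2 (modify c.txt): modified={b.txt, c.txt} staged={none}
After op 3 (modify f.txt): modified={b.txt, c.txt, f.txt} staged={none}
After op 4 (git add f.txt): modified={b.txt, c.txt} staged={f.txt}
After op 5 (git add c.txt): modified={b.txt} staged={c.txt, f.txt}
After op 6 (git reset f.txt): modified={b.txt, f.txt} staged={c.txt}
After op 7 (git reset c.txt): modified={b.txt, c.txt, f.txt} staged={none}
After op 8 (modify a.txt): modified={a.txt, b.txt, c.txt, f.txt} staged={none}
After op 9 (git add a.txt): modified={b.txt, c.txt, f.txt} staged={a.txt}
After op 10 (git reset a.txt): modified={a.txt, b.txt, c.txt, f.txt} staged={none}
After op 11 (modify e.txt): modified={a.txt, b.txt, c.txt, e.txt, f.txt} staged={none}
After op 12 (git add f.txt): modified={a.txt, b.txt, c.txt, e.txt} staged={f.txt}
After op 13 (git add e.txt): modified={a.txt, b.txt, c.txt} staged={e.txt, f.txt}
After op 14 (git reset e.txt): modified={a.txt, b.txt, c.txt, e.txt} staged={f.txt}
After op 15 (git reset f.txt): modified={a.txt, b.txt, c.txt, e.txt, f.txt} staged={none}
After op 16 (modify d.txt): modified={a.txt, b.txt, c.txt, d.txt, e.txt, f.txt} staged={none}
After op 17 (modify g.txt): modified={a.txt, b.txt, c.txt, d.txt, e.txt, f.txt, g.txt} staged={none}
After op 18 (git add f.txt): modified={a.txt, b.txt, c.txt, d.txt, e.txt, g.txt} staged={f.txt}
After op 19 (git add g.txt): modified={a.txt, b.txt, c.txt, d.txt, e.txt} staged={f.txt, g.txt}
After op 20 (modify g.txt): modified={a.txt, b.txt, c.txt, d.txt, e.txt, g.txt} staged={f.txt, g.txt}
After op 21 (git reset f.txt): modified={a.txt, b.txt, c.txt, d.txt, e.txt, f.txt, g.txt} staged={g.txt}
After op 22 (git commit): modified={a.txt, b.txt, c.txt, d.txt, e.txt, f.txt, g.txt} staged={none}
After op 23 (git add e.txt): modified={a.txt, b.txt, c.txt, d.txt, f.txt, g.txt} staged={e.txt}

Answer: a.txt, b.txt, c.txt, d.txt, f.txt, g.txt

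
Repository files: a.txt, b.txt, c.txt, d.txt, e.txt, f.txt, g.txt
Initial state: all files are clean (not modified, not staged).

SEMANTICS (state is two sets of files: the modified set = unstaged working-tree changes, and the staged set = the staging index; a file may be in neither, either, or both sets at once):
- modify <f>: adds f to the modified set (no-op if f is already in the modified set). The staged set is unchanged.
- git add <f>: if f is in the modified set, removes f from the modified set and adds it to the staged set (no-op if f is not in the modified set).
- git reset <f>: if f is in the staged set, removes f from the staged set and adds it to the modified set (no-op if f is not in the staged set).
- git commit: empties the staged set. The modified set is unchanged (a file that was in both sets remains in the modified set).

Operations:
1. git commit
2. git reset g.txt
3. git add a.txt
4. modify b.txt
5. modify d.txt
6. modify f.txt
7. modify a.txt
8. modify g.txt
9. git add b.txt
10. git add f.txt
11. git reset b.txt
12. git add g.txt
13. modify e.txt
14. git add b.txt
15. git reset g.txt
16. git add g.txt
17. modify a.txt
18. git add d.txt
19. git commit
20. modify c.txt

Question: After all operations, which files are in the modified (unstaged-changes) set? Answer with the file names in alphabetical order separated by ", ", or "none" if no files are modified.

Answer: a.txt, c.txt, e.txt

Derivation:
After op 1 (git commit): modified={none} staged={none}
After op 2 (git reset g.txt): modified={none} staged={none}
After op 3 (git add a.txt): modified={none} staged={none}
After op 4 (modify b.txt): modified={b.txt} staged={none}
After op 5 (modify d.txt): modified={b.txt, d.txt} staged={none}
After op 6 (modify f.txt): modified={b.txt, d.txt, f.txt} staged={none}
After op 7 (modify a.txt): modified={a.txt, b.txt, d.txt, f.txt} staged={none}
After op 8 (modify g.txt): modified={a.txt, b.txt, d.txt, f.txt, g.txt} staged={none}
After op 9 (git add b.txt): modified={a.txt, d.txt, f.txt, g.txt} staged={b.txt}
After op 10 (git add f.txt): modified={a.txt, d.txt, g.txt} staged={b.txt, f.txt}
After op 11 (git reset b.txt): modified={a.txt, b.txt, d.txt, g.txt} staged={f.txt}
After op 12 (git add g.txt): modified={a.txt, b.txt, d.txt} staged={f.txt, g.txt}
After op 13 (modify e.txt): modified={a.txt, b.txt, d.txt, e.txt} staged={f.txt, g.txt}
After op 14 (git add b.txt): modified={a.txt, d.txt, e.txt} staged={b.txt, f.txt, g.txt}
After op 15 (git reset g.txt): modified={a.txt, d.txt, e.txt, g.txt} staged={b.txt, f.txt}
After op 16 (git add g.txt): modified={a.txt, d.txt, e.txt} staged={b.txt, f.txt, g.txt}
After op 17 (modify a.txt): modified={a.txt, d.txt, e.txt} staged={b.txt, f.txt, g.txt}
After op 18 (git add d.txt): modified={a.txt, e.txt} staged={b.txt, d.txt, f.txt, g.txt}
After op 19 (git commit): modified={a.txt, e.txt} staged={none}
After op 20 (modify c.txt): modified={a.txt, c.txt, e.txt} staged={none}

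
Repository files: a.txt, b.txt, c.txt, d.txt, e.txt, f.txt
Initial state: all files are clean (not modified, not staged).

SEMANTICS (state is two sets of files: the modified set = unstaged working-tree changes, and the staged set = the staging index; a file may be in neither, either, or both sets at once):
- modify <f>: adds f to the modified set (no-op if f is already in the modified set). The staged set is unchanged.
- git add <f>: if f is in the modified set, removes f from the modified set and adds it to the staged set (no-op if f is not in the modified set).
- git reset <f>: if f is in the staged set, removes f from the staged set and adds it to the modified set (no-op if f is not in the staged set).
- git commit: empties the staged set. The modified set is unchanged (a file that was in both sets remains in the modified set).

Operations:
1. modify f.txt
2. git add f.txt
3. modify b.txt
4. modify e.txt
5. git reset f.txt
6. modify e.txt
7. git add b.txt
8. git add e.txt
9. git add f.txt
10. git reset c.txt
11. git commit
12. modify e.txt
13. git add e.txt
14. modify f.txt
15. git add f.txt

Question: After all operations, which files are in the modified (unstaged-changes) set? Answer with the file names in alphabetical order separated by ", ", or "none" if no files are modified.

After op 1 (modify f.txt): modified={f.txt} staged={none}
After op 2 (git add f.txt): modified={none} staged={f.txt}
After op 3 (modify b.txt): modified={b.txt} staged={f.txt}
After op 4 (modify e.txt): modified={b.txt, e.txt} staged={f.txt}
After op 5 (git reset f.txt): modified={b.txt, e.txt, f.txt} staged={none}
After op 6 (modify e.txt): modified={b.txt, e.txt, f.txt} staged={none}
After op 7 (git add b.txt): modified={e.txt, f.txt} staged={b.txt}
After op 8 (git add e.txt): modified={f.txt} staged={b.txt, e.txt}
After op 9 (git add f.txt): modified={none} staged={b.txt, e.txt, f.txt}
After op 10 (git reset c.txt): modified={none} staged={b.txt, e.txt, f.txt}
After op 11 (git commit): modified={none} staged={none}
After op 12 (modify e.txt): modified={e.txt} staged={none}
After op 13 (git add e.txt): modified={none} staged={e.txt}
After op 14 (modify f.txt): modified={f.txt} staged={e.txt}
After op 15 (git add f.txt): modified={none} staged={e.txt, f.txt}

Answer: none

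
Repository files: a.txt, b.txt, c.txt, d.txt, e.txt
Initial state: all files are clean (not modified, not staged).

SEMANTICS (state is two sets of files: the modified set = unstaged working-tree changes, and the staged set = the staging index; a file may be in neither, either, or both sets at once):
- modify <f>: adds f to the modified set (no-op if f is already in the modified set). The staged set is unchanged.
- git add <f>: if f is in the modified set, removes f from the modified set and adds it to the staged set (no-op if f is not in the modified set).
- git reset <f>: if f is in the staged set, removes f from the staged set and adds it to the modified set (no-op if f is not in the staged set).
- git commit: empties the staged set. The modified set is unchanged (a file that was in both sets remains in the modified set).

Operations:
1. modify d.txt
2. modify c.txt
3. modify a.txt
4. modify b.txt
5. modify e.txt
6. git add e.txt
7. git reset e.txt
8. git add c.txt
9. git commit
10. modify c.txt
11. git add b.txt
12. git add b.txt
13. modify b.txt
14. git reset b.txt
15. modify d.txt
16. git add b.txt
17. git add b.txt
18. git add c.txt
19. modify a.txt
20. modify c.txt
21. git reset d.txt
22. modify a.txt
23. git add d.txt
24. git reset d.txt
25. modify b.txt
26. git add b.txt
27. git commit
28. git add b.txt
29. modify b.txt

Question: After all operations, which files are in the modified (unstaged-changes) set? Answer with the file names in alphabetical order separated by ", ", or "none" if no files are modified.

Answer: a.txt, b.txt, c.txt, d.txt, e.txt

Derivation:
After op 1 (modify d.txt): modified={d.txt} staged={none}
After op 2 (modify c.txt): modified={c.txt, d.txt} staged={none}
After op 3 (modify a.txt): modified={a.txt, c.txt, d.txt} staged={none}
After op 4 (modify b.txt): modified={a.txt, b.txt, c.txt, d.txt} staged={none}
After op 5 (modify e.txt): modified={a.txt, b.txt, c.txt, d.txt, e.txt} staged={none}
After op 6 (git add e.txt): modified={a.txt, b.txt, c.txt, d.txt} staged={e.txt}
After op 7 (git reset e.txt): modified={a.txt, b.txt, c.txt, d.txt, e.txt} staged={none}
After op 8 (git add c.txt): modified={a.txt, b.txt, d.txt, e.txt} staged={c.txt}
After op 9 (git commit): modified={a.txt, b.txt, d.txt, e.txt} staged={none}
After op 10 (modify c.txt): modified={a.txt, b.txt, c.txt, d.txt, e.txt} staged={none}
After op 11 (git add b.txt): modified={a.txt, c.txt, d.txt, e.txt} staged={b.txt}
After op 12 (git add b.txt): modified={a.txt, c.txt, d.txt, e.txt} staged={b.txt}
After op 13 (modify b.txt): modified={a.txt, b.txt, c.txt, d.txt, e.txt} staged={b.txt}
After op 14 (git reset b.txt): modified={a.txt, b.txt, c.txt, d.txt, e.txt} staged={none}
After op 15 (modify d.txt): modified={a.txt, b.txt, c.txt, d.txt, e.txt} staged={none}
After op 16 (git add b.txt): modified={a.txt, c.txt, d.txt, e.txt} staged={b.txt}
After op 17 (git add b.txt): modified={a.txt, c.txt, d.txt, e.txt} staged={b.txt}
After op 18 (git add c.txt): modified={a.txt, d.txt, e.txt} staged={b.txt, c.txt}
After op 19 (modify a.txt): modified={a.txt, d.txt, e.txt} staged={b.txt, c.txt}
After op 20 (modify c.txt): modified={a.txt, c.txt, d.txt, e.txt} staged={b.txt, c.txt}
After op 21 (git reset d.txt): modified={a.txt, c.txt, d.txt, e.txt} staged={b.txt, c.txt}
After op 22 (modify a.txt): modified={a.txt, c.txt, d.txt, e.txt} staged={b.txt, c.txt}
After op 23 (git add d.txt): modified={a.txt, c.txt, e.txt} staged={b.txt, c.txt, d.txt}
After op 24 (git reset d.txt): modified={a.txt, c.txt, d.txt, e.txt} staged={b.txt, c.txt}
After op 25 (modify b.txt): modified={a.txt, b.txt, c.txt, d.txt, e.txt} staged={b.txt, c.txt}
After op 26 (git add b.txt): modified={a.txt, c.txt, d.txt, e.txt} staged={b.txt, c.txt}
After op 27 (git commit): modified={a.txt, c.txt, d.txt, e.txt} staged={none}
After op 28 (git add b.txt): modified={a.txt, c.txt, d.txt, e.txt} staged={none}
After op 29 (modify b.txt): modified={a.txt, b.txt, c.txt, d.txt, e.txt} staged={none}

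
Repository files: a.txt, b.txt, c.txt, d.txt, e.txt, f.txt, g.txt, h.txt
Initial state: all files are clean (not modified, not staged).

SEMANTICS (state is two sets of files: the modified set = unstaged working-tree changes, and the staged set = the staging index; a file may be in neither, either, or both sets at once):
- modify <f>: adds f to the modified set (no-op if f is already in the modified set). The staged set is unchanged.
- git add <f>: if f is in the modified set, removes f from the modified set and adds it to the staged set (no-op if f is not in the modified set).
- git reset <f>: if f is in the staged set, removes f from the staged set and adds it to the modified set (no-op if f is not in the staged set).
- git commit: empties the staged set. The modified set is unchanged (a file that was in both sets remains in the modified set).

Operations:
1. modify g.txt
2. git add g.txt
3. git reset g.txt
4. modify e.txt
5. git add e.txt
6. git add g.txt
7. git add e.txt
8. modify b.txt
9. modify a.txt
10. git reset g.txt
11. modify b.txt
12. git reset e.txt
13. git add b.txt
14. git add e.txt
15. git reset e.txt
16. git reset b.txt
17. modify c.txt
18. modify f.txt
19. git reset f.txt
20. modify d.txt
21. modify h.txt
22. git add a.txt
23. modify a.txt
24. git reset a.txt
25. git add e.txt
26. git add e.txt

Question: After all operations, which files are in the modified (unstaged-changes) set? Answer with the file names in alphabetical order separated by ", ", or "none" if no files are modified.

After op 1 (modify g.txt): modified={g.txt} staged={none}
After op 2 (git add g.txt): modified={none} staged={g.txt}
After op 3 (git reset g.txt): modified={g.txt} staged={none}
After op 4 (modify e.txt): modified={e.txt, g.txt} staged={none}
After op 5 (git add e.txt): modified={g.txt} staged={e.txt}
After op 6 (git add g.txt): modified={none} staged={e.txt, g.txt}
After op 7 (git add e.txt): modified={none} staged={e.txt, g.txt}
After op 8 (modify b.txt): modified={b.txt} staged={e.txt, g.txt}
After op 9 (modify a.txt): modified={a.txt, b.txt} staged={e.txt, g.txt}
After op 10 (git reset g.txt): modified={a.txt, b.txt, g.txt} staged={e.txt}
After op 11 (modify b.txt): modified={a.txt, b.txt, g.txt} staged={e.txt}
After op 12 (git reset e.txt): modified={a.txt, b.txt, e.txt, g.txt} staged={none}
After op 13 (git add b.txt): modified={a.txt, e.txt, g.txt} staged={b.txt}
After op 14 (git add e.txt): modified={a.txt, g.txt} staged={b.txt, e.txt}
After op 15 (git reset e.txt): modified={a.txt, e.txt, g.txt} staged={b.txt}
After op 16 (git reset b.txt): modified={a.txt, b.txt, e.txt, g.txt} staged={none}
After op 17 (modify c.txt): modified={a.txt, b.txt, c.txt, e.txt, g.txt} staged={none}
After op 18 (modify f.txt): modified={a.txt, b.txt, c.txt, e.txt, f.txt, g.txt} staged={none}
After op 19 (git reset f.txt): modified={a.txt, b.txt, c.txt, e.txt, f.txt, g.txt} staged={none}
After op 20 (modify d.txt): modified={a.txt, b.txt, c.txt, d.txt, e.txt, f.txt, g.txt} staged={none}
After op 21 (modify h.txt): modified={a.txt, b.txt, c.txt, d.txt, e.txt, f.txt, g.txt, h.txt} staged={none}
After op 22 (git add a.txt): modified={b.txt, c.txt, d.txt, e.txt, f.txt, g.txt, h.txt} staged={a.txt}
After op 23 (modify a.txt): modified={a.txt, b.txt, c.txt, d.txt, e.txt, f.txt, g.txt, h.txt} staged={a.txt}
After op 24 (git reset a.txt): modified={a.txt, b.txt, c.txt, d.txt, e.txt, f.txt, g.txt, h.txt} staged={none}
After op 25 (git add e.txt): modified={a.txt, b.txt, c.txt, d.txt, f.txt, g.txt, h.txt} staged={e.txt}
After op 26 (git add e.txt): modified={a.txt, b.txt, c.txt, d.txt, f.txt, g.txt, h.txt} staged={e.txt}

Answer: a.txt, b.txt, c.txt, d.txt, f.txt, g.txt, h.txt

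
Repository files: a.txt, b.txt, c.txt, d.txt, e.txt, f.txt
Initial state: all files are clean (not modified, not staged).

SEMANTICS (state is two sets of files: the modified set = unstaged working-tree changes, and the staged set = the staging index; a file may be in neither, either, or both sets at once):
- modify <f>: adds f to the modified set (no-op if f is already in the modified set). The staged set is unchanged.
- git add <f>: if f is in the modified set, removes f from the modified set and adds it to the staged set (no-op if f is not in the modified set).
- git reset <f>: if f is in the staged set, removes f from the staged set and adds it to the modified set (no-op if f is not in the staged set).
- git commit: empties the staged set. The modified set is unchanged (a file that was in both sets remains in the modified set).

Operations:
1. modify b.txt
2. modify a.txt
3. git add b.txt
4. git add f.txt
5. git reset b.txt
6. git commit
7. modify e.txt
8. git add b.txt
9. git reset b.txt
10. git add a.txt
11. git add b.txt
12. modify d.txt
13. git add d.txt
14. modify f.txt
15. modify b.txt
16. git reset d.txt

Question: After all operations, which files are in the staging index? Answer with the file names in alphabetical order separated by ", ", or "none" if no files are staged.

After op 1 (modify b.txt): modified={b.txt} staged={none}
After op 2 (modify a.txt): modified={a.txt, b.txt} staged={none}
After op 3 (git add b.txt): modified={a.txt} staged={b.txt}
After op 4 (git add f.txt): modified={a.txt} staged={b.txt}
After op 5 (git reset b.txt): modified={a.txt, b.txt} staged={none}
After op 6 (git commit): modified={a.txt, b.txt} staged={none}
After op 7 (modify e.txt): modified={a.txt, b.txt, e.txt} staged={none}
After op 8 (git add b.txt): modified={a.txt, e.txt} staged={b.txt}
After op 9 (git reset b.txt): modified={a.txt, b.txt, e.txt} staged={none}
After op 10 (git add a.txt): modified={b.txt, e.txt} staged={a.txt}
After op 11 (git add b.txt): modified={e.txt} staged={a.txt, b.txt}
After op 12 (modify d.txt): modified={d.txt, e.txt} staged={a.txt, b.txt}
After op 13 (git add d.txt): modified={e.txt} staged={a.txt, b.txt, d.txt}
After op 14 (modify f.txt): modified={e.txt, f.txt} staged={a.txt, b.txt, d.txt}
After op 15 (modify b.txt): modified={b.txt, e.txt, f.txt} staged={a.txt, b.txt, d.txt}
After op 16 (git reset d.txt): modified={b.txt, d.txt, e.txt, f.txt} staged={a.txt, b.txt}

Answer: a.txt, b.txt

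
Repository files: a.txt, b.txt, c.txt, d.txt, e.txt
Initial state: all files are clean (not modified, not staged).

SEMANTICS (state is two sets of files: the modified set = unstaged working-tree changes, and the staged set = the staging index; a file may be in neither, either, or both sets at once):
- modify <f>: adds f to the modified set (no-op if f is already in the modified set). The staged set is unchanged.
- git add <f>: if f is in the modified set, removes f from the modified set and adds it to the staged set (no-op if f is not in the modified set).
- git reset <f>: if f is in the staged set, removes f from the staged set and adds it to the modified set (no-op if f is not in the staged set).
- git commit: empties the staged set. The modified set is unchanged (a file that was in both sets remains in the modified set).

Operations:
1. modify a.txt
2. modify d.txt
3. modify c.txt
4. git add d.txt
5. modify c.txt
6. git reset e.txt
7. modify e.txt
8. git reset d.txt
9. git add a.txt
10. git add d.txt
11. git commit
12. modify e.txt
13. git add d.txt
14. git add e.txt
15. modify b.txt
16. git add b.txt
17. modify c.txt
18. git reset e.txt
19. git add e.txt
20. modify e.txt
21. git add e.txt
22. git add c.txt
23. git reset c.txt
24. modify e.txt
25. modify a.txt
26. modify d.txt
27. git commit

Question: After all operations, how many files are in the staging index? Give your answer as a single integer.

Answer: 0

Derivation:
After op 1 (modify a.txt): modified={a.txt} staged={none}
After op 2 (modify d.txt): modified={a.txt, d.txt} staged={none}
After op 3 (modify c.txt): modified={a.txt, c.txt, d.txt} staged={none}
After op 4 (git add d.txt): modified={a.txt, c.txt} staged={d.txt}
After op 5 (modify c.txt): modified={a.txt, c.txt} staged={d.txt}
After op 6 (git reset e.txt): modified={a.txt, c.txt} staged={d.txt}
After op 7 (modify e.txt): modified={a.txt, c.txt, e.txt} staged={d.txt}
After op 8 (git reset d.txt): modified={a.txt, c.txt, d.txt, e.txt} staged={none}
After op 9 (git add a.txt): modified={c.txt, d.txt, e.txt} staged={a.txt}
After op 10 (git add d.txt): modified={c.txt, e.txt} staged={a.txt, d.txt}
After op 11 (git commit): modified={c.txt, e.txt} staged={none}
After op 12 (modify e.txt): modified={c.txt, e.txt} staged={none}
After op 13 (git add d.txt): modified={c.txt, e.txt} staged={none}
After op 14 (git add e.txt): modified={c.txt} staged={e.txt}
After op 15 (modify b.txt): modified={b.txt, c.txt} staged={e.txt}
After op 16 (git add b.txt): modified={c.txt} staged={b.txt, e.txt}
After op 17 (modify c.txt): modified={c.txt} staged={b.txt, e.txt}
After op 18 (git reset e.txt): modified={c.txt, e.txt} staged={b.txt}
After op 19 (git add e.txt): modified={c.txt} staged={b.txt, e.txt}
After op 20 (modify e.txt): modified={c.txt, e.txt} staged={b.txt, e.txt}
After op 21 (git add e.txt): modified={c.txt} staged={b.txt, e.txt}
After op 22 (git add c.txt): modified={none} staged={b.txt, c.txt, e.txt}
After op 23 (git reset c.txt): modified={c.txt} staged={b.txt, e.txt}
After op 24 (modify e.txt): modified={c.txt, e.txt} staged={b.txt, e.txt}
After op 25 (modify a.txt): modified={a.txt, c.txt, e.txt} staged={b.txt, e.txt}
After op 26 (modify d.txt): modified={a.txt, c.txt, d.txt, e.txt} staged={b.txt, e.txt}
After op 27 (git commit): modified={a.txt, c.txt, d.txt, e.txt} staged={none}
Final staged set: {none} -> count=0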